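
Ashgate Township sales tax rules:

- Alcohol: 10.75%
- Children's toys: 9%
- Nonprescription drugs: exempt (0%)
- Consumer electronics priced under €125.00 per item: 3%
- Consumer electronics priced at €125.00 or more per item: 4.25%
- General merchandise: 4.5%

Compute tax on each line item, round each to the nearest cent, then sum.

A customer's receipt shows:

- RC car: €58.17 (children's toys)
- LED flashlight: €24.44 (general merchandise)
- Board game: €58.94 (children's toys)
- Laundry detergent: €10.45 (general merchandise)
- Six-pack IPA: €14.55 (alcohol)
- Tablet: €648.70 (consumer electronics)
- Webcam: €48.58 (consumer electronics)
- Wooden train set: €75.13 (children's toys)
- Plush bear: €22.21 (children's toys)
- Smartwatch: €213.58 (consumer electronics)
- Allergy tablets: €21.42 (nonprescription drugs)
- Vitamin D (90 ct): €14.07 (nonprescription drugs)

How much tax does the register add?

€60.54

RC car €58.17: children's toys → 9% → €5.24
LED flashlight €24.44: general merchandise → 4.5% → €1.10
Board game €58.94: children's toys → 9% → €5.30
Laundry detergent €10.45: general merchandise → 4.5% → €0.47
Six-pack IPA €14.55: alcohol → 10.75% → €1.56
Tablet €648.70: consumer electronics, €125.00 or more → 4.25% → €27.57
Webcam €48.58: consumer electronics, under €125.00 → 3% → €1.46
Wooden train set €75.13: children's toys → 9% → €6.76
Plush bear €22.21: children's toys → 9% → €2.00
Smartwatch €213.58: consumer electronics, €125.00 or more → 4.25% → €9.08
Allergy tablets €21.42: nonprescription drugs → 0% → €0.00
Vitamin D (90 ct) €14.07: nonprescription drugs → 0% → €0.00
Total tax = €5.24 + €1.10 + €5.30 + €0.47 + €1.56 + €27.57 + €1.46 + €6.76 + €2.00 + €9.08 = €60.54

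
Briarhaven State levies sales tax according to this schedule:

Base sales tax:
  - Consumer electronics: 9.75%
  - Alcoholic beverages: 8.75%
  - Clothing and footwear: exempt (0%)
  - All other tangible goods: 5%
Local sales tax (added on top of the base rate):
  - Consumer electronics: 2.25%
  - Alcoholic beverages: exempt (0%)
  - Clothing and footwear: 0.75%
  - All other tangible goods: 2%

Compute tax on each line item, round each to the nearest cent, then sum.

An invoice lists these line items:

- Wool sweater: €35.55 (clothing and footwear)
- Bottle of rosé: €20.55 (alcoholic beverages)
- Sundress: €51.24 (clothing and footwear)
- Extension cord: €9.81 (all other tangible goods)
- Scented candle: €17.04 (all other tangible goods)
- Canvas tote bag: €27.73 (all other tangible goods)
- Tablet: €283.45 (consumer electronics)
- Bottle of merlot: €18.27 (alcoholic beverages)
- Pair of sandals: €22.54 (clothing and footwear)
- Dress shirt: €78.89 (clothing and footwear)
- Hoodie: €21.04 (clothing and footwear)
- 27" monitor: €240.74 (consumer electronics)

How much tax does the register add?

€71.69

Wool sweater €35.55: clothing and footwear → 0% + 0.75% local = 0.75% → €0.27
Bottle of rosé €20.55: alcoholic beverages → 8.75% + 0% local = 8.75% → €1.80
Sundress €51.24: clothing and footwear → 0% + 0.75% local = 0.75% → €0.38
Extension cord €9.81: all other tangible goods → 5% + 2% local = 7% → €0.69
Scented candle €17.04: all other tangible goods → 5% + 2% local = 7% → €1.19
Canvas tote bag €27.73: all other tangible goods → 5% + 2% local = 7% → €1.94
Tablet €283.45: consumer electronics → 9.75% + 2.25% local = 12% → €34.01
Bottle of merlot €18.27: alcoholic beverages → 8.75% + 0% local = 8.75% → €1.60
Pair of sandals €22.54: clothing and footwear → 0% + 0.75% local = 0.75% → €0.17
Dress shirt €78.89: clothing and footwear → 0% + 0.75% local = 0.75% → €0.59
Hoodie €21.04: clothing and footwear → 0% + 0.75% local = 0.75% → €0.16
27" monitor €240.74: consumer electronics → 9.75% + 2.25% local = 12% → €28.89
Total tax = €0.27 + €1.80 + €0.38 + €0.69 + €1.19 + €1.94 + €34.01 + €1.60 + €0.17 + €0.59 + €0.16 + €28.89 = €71.69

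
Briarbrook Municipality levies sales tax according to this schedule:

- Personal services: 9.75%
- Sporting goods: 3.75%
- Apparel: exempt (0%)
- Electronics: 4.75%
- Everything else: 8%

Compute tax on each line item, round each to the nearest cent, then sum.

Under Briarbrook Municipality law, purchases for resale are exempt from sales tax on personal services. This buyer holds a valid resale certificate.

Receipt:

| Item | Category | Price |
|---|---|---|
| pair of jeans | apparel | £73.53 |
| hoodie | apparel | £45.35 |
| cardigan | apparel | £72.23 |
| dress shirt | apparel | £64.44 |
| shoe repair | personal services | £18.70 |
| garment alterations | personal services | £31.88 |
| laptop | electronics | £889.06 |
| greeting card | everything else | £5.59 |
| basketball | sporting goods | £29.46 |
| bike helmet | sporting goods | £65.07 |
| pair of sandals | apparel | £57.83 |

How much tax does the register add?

£46.22

Pair of jeans £73.53: apparel → 0% → £0.00
Hoodie £45.35: apparel → 0% → £0.00
Cardigan £72.23: apparel → 0% → £0.00
Dress shirt £64.44: apparel → 0% → £0.00
Shoe repair £18.70: personal services, buyer-exempt → 0% → £0.00
Garment alterations £31.88: personal services, buyer-exempt → 0% → £0.00
Laptop £889.06: electronics → 4.75% → £42.23
Greeting card £5.59: everything else → 8% → £0.45
Basketball £29.46: sporting goods → 3.75% → £1.10
Bike helmet £65.07: sporting goods → 3.75% → £2.44
Pair of sandals £57.83: apparel → 0% → £0.00
Total tax = £42.23 + £0.45 + £1.10 + £2.44 = £46.22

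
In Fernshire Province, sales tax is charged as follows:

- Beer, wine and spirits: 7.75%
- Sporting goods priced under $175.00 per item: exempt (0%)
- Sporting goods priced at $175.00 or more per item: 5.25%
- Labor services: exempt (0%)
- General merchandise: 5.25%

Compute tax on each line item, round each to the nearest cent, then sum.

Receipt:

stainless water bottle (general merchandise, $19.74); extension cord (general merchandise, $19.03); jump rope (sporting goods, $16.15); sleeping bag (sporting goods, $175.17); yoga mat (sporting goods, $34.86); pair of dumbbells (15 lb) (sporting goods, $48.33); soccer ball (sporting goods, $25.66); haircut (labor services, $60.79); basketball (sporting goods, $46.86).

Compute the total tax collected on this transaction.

$11.24

Stainless water bottle $19.74: general merchandise → 5.25% → $1.04
Extension cord $19.03: general merchandise → 5.25% → $1.00
Jump rope $16.15: sporting goods, under $175.00 → 0% → $0.00
Sleeping bag $175.17: sporting goods, $175.00 or more → 5.25% → $9.20
Yoga mat $34.86: sporting goods, under $175.00 → 0% → $0.00
Pair of dumbbells (15 lb) $48.33: sporting goods, under $175.00 → 0% → $0.00
Soccer ball $25.66: sporting goods, under $175.00 → 0% → $0.00
Haircut $60.79: labor services → 0% → $0.00
Basketball $46.86: sporting goods, under $175.00 → 0% → $0.00
Total tax = $1.04 + $1.00 + $9.20 = $11.24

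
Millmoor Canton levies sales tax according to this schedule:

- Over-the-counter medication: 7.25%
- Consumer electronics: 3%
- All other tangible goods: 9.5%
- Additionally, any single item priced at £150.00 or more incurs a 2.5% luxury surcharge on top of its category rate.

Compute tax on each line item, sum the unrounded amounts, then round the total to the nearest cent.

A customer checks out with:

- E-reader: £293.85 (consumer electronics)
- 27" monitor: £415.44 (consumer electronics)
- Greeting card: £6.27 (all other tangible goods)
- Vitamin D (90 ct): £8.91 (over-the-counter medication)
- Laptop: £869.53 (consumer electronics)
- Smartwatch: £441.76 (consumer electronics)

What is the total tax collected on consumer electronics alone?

£111.13

E-reader £293.85: consumer electronics → 3% + 2.5% surcharge = 5.5% → £16.16175
27" monitor £415.44: consumer electronics → 3% + 2.5% surcharge = 5.5% → £22.8492
Laptop £869.53: consumer electronics → 3% + 2.5% surcharge = 5.5% → £47.82415
Smartwatch £441.76: consumer electronics → 3% + 2.5% surcharge = 5.5% → £24.2968
Tax on consumer electronics: unrounded sum = £111.1319 → £111.13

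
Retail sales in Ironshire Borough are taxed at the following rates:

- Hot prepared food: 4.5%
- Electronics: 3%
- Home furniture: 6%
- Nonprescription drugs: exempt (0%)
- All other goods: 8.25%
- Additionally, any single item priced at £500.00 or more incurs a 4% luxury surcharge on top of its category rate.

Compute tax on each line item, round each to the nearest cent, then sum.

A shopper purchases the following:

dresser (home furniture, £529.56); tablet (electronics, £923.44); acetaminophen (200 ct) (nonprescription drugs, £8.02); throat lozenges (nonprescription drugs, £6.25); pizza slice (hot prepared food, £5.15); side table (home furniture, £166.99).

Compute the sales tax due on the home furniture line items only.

Dresser £529.56: home furniture → 6% + 4% surcharge = 10% → £52.96
Side table £166.99: home furniture → 6% → £10.02
Tax on home furniture = £52.96 + £10.02 = £62.98

£62.98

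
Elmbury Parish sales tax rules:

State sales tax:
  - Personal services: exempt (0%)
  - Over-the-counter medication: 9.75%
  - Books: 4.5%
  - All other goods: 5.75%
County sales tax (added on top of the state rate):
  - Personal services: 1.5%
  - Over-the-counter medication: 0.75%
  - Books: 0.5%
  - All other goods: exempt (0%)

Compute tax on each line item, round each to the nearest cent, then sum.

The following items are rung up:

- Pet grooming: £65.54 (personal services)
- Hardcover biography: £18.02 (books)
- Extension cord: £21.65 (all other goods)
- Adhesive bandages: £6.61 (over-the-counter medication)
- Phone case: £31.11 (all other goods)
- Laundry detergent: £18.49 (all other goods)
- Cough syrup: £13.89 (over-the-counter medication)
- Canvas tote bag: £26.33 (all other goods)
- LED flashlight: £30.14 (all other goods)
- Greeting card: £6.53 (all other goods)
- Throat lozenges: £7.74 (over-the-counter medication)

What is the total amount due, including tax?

Pet grooming £65.54: personal services → 0% + 1.5% county = 1.5% → £0.98
Hardcover biography £18.02: books → 4.5% + 0.5% county = 5% → £0.90
Extension cord £21.65: all other goods → 5.75% + 0% county = 5.75% → £1.24
Adhesive bandages £6.61: over-the-counter medication → 9.75% + 0.75% county = 10.5% → £0.69
Phone case £31.11: all other goods → 5.75% + 0% county = 5.75% → £1.79
Laundry detergent £18.49: all other goods → 5.75% + 0% county = 5.75% → £1.06
Cough syrup £13.89: over-the-counter medication → 9.75% + 0.75% county = 10.5% → £1.46
Canvas tote bag £26.33: all other goods → 5.75% + 0% county = 5.75% → £1.51
LED flashlight £30.14: all other goods → 5.75% + 0% county = 5.75% → £1.73
Greeting card £6.53: all other goods → 5.75% + 0% county = 5.75% → £0.38
Throat lozenges £7.74: over-the-counter medication → 9.75% + 0.75% county = 10.5% → £0.81
Subtotal = £246.05; tax = £12.55; total due = £258.60

£258.60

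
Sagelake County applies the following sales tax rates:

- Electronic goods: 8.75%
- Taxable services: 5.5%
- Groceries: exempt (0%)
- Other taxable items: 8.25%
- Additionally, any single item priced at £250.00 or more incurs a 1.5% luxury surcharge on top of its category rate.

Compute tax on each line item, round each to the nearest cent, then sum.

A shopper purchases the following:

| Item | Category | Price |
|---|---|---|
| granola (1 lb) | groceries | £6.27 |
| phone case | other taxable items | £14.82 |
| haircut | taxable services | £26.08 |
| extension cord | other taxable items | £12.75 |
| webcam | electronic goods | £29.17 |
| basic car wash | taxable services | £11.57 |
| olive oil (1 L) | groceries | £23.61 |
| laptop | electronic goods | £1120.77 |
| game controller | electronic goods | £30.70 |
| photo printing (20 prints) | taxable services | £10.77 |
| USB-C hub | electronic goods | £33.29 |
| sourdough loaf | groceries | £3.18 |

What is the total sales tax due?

£127.96

Granola (1 lb) £6.27: groceries → 0% → £0.00
Phone case £14.82: other taxable items → 8.25% → £1.22
Haircut £26.08: taxable services → 5.5% → £1.43
Extension cord £12.75: other taxable items → 8.25% → £1.05
Webcam £29.17: electronic goods → 8.75% → £2.55
Basic car wash £11.57: taxable services → 5.5% → £0.64
Olive oil (1 L) £23.61: groceries → 0% → £0.00
Laptop £1120.77: electronic goods → 8.75% + 1.5% surcharge = 10.25% → £114.88
Game controller £30.70: electronic goods → 8.75% → £2.69
Photo printing (20 prints) £10.77: taxable services → 5.5% → £0.59
USB-C hub £33.29: electronic goods → 8.75% → £2.91
Sourdough loaf £3.18: groceries → 0% → £0.00
Total tax = £1.22 + £1.43 + £1.05 + £2.55 + £0.64 + £114.88 + £2.69 + £0.59 + £2.91 = £127.96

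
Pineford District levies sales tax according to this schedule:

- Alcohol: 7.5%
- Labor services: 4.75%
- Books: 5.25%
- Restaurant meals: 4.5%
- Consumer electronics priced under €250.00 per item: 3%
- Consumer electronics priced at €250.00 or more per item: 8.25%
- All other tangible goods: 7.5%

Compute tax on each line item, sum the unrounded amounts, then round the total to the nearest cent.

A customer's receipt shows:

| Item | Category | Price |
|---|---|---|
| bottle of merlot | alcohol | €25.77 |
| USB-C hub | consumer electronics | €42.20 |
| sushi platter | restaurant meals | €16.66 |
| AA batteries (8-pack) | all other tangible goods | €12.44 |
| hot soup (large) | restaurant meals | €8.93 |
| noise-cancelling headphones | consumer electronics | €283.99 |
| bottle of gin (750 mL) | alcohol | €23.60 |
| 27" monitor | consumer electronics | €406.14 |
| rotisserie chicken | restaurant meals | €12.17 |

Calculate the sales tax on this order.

Bottle of merlot €25.77: alcohol → 7.5% → €1.93275
USB-C hub €42.20: consumer electronics, under €250.00 → 3% → €1.266
Sushi platter €16.66: restaurant meals → 4.5% → €0.7497
AA batteries (8-pack) €12.44: all other tangible goods → 7.5% → €0.933
Hot soup (large) €8.93: restaurant meals → 4.5% → €0.40185
Noise-cancelling headphones €283.99: consumer electronics, €250.00 or more → 8.25% → €23.429175
Bottle of gin (750 mL) €23.60: alcohol → 7.5% → €1.77
27" monitor €406.14: consumer electronics, €250.00 or more → 8.25% → €33.50655
Rotisserie chicken €12.17: restaurant meals → 4.5% → €0.54765
Unrounded tax sum = €64.536675 → €64.54

€64.54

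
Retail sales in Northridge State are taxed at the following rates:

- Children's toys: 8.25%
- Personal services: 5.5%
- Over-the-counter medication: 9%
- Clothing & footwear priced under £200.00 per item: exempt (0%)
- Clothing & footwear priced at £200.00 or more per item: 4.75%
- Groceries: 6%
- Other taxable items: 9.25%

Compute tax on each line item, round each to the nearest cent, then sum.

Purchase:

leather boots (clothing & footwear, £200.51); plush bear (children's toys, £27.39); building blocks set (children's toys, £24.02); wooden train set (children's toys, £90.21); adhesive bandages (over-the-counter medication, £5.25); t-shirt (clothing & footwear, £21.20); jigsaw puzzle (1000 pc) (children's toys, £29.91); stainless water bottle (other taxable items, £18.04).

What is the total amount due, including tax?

£442.34

Leather boots £200.51: clothing & footwear, £200.00 or more → 4.75% → £9.52
Plush bear £27.39: children's toys → 8.25% → £2.26
Building blocks set £24.02: children's toys → 8.25% → £1.98
Wooden train set £90.21: children's toys → 8.25% → £7.44
Adhesive bandages £5.25: over-the-counter medication → 9% → £0.47
T-shirt £21.20: clothing & footwear, under £200.00 → 0% → £0.00
Jigsaw puzzle (1000 pc) £29.91: children's toys → 8.25% → £2.47
Stainless water bottle £18.04: other taxable items → 9.25% → £1.67
Subtotal = £416.53; tax = £25.81; total due = £442.34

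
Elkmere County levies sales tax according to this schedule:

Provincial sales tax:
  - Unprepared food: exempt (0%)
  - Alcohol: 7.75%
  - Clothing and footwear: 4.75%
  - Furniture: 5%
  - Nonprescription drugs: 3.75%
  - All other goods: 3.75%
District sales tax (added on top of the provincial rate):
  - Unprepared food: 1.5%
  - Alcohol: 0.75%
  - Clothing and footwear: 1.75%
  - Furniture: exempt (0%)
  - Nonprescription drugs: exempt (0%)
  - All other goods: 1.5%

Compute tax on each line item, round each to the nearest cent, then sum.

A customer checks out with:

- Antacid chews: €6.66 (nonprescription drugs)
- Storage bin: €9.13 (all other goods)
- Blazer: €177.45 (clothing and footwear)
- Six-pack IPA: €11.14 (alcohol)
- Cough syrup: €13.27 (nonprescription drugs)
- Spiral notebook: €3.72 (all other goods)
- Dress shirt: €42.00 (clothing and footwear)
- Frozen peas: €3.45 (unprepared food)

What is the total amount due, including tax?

€283.51

Antacid chews €6.66: nonprescription drugs → 3.75% + 0% district = 3.75% → €0.25
Storage bin €9.13: all other goods → 3.75% + 1.5% district = 5.25% → €0.48
Blazer €177.45: clothing and footwear → 4.75% + 1.75% district = 6.5% → €11.53
Six-pack IPA €11.14: alcohol → 7.75% + 0.75% district = 8.5% → €0.95
Cough syrup €13.27: nonprescription drugs → 3.75% + 0% district = 3.75% → €0.50
Spiral notebook €3.72: all other goods → 3.75% + 1.5% district = 5.25% → €0.20
Dress shirt €42.00: clothing and footwear → 4.75% + 1.75% district = 6.5% → €2.73
Frozen peas €3.45: unprepared food → 0% + 1.5% district = 1.5% → €0.05
Subtotal = €266.82; tax = €16.69; total due = €283.51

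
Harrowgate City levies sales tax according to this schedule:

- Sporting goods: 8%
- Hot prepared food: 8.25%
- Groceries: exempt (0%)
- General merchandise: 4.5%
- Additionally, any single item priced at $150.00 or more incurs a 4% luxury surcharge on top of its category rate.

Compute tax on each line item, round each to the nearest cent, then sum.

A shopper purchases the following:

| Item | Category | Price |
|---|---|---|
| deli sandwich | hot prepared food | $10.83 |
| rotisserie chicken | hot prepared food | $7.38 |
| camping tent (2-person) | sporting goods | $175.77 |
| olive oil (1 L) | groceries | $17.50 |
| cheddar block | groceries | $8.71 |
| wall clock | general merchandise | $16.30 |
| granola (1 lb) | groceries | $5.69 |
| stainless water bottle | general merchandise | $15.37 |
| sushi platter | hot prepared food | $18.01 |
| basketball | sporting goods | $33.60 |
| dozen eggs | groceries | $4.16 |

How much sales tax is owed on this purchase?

$28.19

Deli sandwich $10.83: hot prepared food → 8.25% → $0.89
Rotisserie chicken $7.38: hot prepared food → 8.25% → $0.61
Camping tent (2-person) $175.77: sporting goods → 8% + 4% surcharge = 12% → $21.09
Olive oil (1 L) $17.50: groceries → 0% → $0.00
Cheddar block $8.71: groceries → 0% → $0.00
Wall clock $16.30: general merchandise → 4.5% → $0.73
Granola (1 lb) $5.69: groceries → 0% → $0.00
Stainless water bottle $15.37: general merchandise → 4.5% → $0.69
Sushi platter $18.01: hot prepared food → 8.25% → $1.49
Basketball $33.60: sporting goods → 8% → $2.69
Dozen eggs $4.16: groceries → 0% → $0.00
Total tax = $0.89 + $0.61 + $21.09 + $0.73 + $0.69 + $1.49 + $2.69 = $28.19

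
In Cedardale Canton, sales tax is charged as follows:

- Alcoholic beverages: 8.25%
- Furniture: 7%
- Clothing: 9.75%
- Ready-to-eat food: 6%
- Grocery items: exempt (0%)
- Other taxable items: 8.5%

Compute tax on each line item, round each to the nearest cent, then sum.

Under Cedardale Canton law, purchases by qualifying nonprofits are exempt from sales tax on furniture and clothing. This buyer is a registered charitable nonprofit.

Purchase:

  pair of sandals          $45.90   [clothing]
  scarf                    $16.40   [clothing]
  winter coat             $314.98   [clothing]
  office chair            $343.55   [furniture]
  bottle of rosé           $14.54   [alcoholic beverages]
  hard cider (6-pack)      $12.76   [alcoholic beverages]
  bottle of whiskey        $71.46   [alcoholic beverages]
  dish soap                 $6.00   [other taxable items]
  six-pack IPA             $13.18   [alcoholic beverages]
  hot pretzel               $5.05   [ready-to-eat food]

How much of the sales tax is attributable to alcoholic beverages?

$9.24

Bottle of rosé $14.54: alcoholic beverages → 8.25% → $1.20
Hard cider (6-pack) $12.76: alcoholic beverages → 8.25% → $1.05
Bottle of whiskey $71.46: alcoholic beverages → 8.25% → $5.90
Six-pack IPA $13.18: alcoholic beverages → 8.25% → $1.09
Tax on alcoholic beverages = $1.20 + $1.05 + $5.90 + $1.09 = $9.24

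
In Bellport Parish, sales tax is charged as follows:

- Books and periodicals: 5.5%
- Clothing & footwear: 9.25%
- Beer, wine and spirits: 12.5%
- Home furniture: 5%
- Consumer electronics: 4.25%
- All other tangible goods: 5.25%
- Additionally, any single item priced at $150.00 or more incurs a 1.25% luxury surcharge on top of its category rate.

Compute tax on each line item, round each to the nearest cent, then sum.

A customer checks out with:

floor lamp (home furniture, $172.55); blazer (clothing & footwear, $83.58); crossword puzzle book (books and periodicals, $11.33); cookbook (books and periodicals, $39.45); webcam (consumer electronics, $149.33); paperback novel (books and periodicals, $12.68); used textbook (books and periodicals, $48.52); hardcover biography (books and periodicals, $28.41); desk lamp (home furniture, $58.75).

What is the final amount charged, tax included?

Floor lamp $172.55: home furniture → 5% + 1.25% surcharge = 6.25% → $10.78
Blazer $83.58: clothing & footwear → 9.25% → $7.73
Crossword puzzle book $11.33: books and periodicals → 5.5% → $0.62
Cookbook $39.45: books and periodicals → 5.5% → $2.17
Webcam $149.33: consumer electronics → 4.25% → $6.35
Paperback novel $12.68: books and periodicals → 5.5% → $0.70
Used textbook $48.52: books and periodicals → 5.5% → $2.67
Hardcover biography $28.41: books and periodicals → 5.5% → $1.56
Desk lamp $58.75: home furniture → 5% → $2.94
Subtotal = $604.60; tax = $35.52; total due = $640.12

$640.12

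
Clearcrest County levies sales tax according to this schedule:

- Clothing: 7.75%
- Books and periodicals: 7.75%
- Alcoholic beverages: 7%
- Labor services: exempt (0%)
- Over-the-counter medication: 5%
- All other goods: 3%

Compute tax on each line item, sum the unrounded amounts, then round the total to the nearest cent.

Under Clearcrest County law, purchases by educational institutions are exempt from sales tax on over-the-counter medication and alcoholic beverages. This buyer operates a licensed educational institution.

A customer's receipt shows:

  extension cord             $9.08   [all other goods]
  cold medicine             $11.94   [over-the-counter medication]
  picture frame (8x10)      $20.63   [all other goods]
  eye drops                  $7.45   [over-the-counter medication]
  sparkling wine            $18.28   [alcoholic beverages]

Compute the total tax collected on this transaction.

Extension cord $9.08: all other goods → 3% → $0.2724
Cold medicine $11.94: over-the-counter medication, buyer-exempt → 0% → $0.00
Picture frame (8x10) $20.63: all other goods → 3% → $0.6189
Eye drops $7.45: over-the-counter medication, buyer-exempt → 0% → $0.00
Sparkling wine $18.28: alcoholic beverages, buyer-exempt → 0% → $0.00
Unrounded tax sum = $0.8913 → $0.89

$0.89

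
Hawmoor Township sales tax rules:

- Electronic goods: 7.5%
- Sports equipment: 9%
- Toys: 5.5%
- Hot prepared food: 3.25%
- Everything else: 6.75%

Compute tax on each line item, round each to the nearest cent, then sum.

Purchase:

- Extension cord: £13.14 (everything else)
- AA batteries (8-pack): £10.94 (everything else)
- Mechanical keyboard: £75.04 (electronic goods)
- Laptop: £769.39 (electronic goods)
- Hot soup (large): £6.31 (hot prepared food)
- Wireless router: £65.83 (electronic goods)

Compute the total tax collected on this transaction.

£70.11

Extension cord £13.14: everything else → 6.75% → £0.89
AA batteries (8-pack) £10.94: everything else → 6.75% → £0.74
Mechanical keyboard £75.04: electronic goods → 7.5% → £5.63
Laptop £769.39: electronic goods → 7.5% → £57.70
Hot soup (large) £6.31: hot prepared food → 3.25% → £0.21
Wireless router £65.83: electronic goods → 7.5% → £4.94
Total tax = £0.89 + £0.74 + £5.63 + £57.70 + £0.21 + £4.94 = £70.11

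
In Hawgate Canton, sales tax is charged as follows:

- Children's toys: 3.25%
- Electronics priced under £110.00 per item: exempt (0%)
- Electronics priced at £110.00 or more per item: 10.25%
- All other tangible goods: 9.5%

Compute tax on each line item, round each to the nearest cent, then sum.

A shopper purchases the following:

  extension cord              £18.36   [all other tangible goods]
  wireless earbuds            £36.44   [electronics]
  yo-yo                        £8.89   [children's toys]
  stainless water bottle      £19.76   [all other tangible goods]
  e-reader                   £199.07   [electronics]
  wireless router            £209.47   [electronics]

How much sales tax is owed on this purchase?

Extension cord £18.36: all other tangible goods → 9.5% → £1.74
Wireless earbuds £36.44: electronics, under £110.00 → 0% → £0.00
Yo-yo £8.89: children's toys → 3.25% → £0.29
Stainless water bottle £19.76: all other tangible goods → 9.5% → £1.88
E-reader £199.07: electronics, £110.00 or more → 10.25% → £20.40
Wireless router £209.47: electronics, £110.00 or more → 10.25% → £21.47
Total tax = £1.74 + £0.29 + £1.88 + £20.40 + £21.47 = £45.78

£45.78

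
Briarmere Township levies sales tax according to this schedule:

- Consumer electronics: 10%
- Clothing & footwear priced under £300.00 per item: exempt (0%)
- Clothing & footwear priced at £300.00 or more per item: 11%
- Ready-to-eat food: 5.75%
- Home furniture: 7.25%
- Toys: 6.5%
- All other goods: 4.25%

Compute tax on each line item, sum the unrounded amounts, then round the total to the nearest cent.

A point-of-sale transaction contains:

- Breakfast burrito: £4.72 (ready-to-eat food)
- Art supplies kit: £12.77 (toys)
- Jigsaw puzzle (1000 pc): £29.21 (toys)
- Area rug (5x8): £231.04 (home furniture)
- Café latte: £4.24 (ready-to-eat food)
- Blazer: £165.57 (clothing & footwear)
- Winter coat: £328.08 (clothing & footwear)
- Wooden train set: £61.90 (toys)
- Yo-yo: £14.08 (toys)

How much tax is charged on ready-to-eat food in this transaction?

£0.52

Breakfast burrito £4.72: ready-to-eat food → 5.75% → £0.2714
Café latte £4.24: ready-to-eat food → 5.75% → £0.2438
Tax on ready-to-eat food: unrounded sum = £0.5152 → £0.52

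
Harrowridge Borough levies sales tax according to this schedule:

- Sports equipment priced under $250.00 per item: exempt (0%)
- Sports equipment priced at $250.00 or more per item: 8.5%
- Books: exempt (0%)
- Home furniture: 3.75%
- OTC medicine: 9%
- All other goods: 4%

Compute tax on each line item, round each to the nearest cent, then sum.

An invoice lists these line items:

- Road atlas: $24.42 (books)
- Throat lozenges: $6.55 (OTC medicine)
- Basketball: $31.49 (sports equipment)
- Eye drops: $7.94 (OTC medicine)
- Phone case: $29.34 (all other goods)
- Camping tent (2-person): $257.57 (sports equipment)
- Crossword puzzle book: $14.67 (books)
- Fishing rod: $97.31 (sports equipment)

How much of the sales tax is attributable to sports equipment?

$21.89

Basketball $31.49: sports equipment, under $250.00 → 0% → $0.00
Camping tent (2-person) $257.57: sports equipment, $250.00 or more → 8.5% → $21.89
Fishing rod $97.31: sports equipment, under $250.00 → 0% → $0.00
Tax on sports equipment = $0.00 + $21.89 + $0.00 = $21.89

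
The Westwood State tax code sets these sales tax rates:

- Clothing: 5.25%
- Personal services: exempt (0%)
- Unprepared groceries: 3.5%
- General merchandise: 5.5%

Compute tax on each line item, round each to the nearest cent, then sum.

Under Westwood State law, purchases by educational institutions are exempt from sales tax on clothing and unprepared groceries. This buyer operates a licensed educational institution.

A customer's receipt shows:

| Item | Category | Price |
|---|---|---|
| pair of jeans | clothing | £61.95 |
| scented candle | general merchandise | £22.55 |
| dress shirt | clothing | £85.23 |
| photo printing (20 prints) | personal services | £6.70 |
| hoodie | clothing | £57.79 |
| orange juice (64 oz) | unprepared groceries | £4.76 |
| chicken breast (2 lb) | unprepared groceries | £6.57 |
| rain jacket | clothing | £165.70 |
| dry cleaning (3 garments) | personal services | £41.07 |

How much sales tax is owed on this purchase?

£1.24

Pair of jeans £61.95: clothing, buyer-exempt → 0% → £0.00
Scented candle £22.55: general merchandise → 5.5% → £1.24
Dress shirt £85.23: clothing, buyer-exempt → 0% → £0.00
Photo printing (20 prints) £6.70: personal services → 0% → £0.00
Hoodie £57.79: clothing, buyer-exempt → 0% → £0.00
Orange juice (64 oz) £4.76: unprepared groceries, buyer-exempt → 0% → £0.00
Chicken breast (2 lb) £6.57: unprepared groceries, buyer-exempt → 0% → £0.00
Rain jacket £165.70: clothing, buyer-exempt → 0% → £0.00
Dry cleaning (3 garments) £41.07: personal services → 0% → £0.00
Total tax = £1.24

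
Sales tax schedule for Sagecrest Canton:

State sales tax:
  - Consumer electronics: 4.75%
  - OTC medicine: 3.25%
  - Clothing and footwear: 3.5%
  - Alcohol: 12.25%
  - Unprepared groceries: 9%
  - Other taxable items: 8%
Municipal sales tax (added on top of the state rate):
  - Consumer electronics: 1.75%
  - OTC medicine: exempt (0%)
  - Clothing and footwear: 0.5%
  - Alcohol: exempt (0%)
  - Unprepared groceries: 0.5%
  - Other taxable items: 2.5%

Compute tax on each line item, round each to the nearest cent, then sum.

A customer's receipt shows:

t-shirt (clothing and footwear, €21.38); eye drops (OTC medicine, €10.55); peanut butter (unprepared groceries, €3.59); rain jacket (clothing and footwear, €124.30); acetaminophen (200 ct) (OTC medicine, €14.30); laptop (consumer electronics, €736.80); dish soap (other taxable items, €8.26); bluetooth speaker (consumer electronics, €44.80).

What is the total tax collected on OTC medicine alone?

€0.80

Eye drops €10.55: OTC medicine → 3.25% + 0% municipal = 3.25% → €0.34
Acetaminophen (200 ct) €14.30: OTC medicine → 3.25% + 0% municipal = 3.25% → €0.46
Tax on OTC medicine = €0.34 + €0.46 = €0.80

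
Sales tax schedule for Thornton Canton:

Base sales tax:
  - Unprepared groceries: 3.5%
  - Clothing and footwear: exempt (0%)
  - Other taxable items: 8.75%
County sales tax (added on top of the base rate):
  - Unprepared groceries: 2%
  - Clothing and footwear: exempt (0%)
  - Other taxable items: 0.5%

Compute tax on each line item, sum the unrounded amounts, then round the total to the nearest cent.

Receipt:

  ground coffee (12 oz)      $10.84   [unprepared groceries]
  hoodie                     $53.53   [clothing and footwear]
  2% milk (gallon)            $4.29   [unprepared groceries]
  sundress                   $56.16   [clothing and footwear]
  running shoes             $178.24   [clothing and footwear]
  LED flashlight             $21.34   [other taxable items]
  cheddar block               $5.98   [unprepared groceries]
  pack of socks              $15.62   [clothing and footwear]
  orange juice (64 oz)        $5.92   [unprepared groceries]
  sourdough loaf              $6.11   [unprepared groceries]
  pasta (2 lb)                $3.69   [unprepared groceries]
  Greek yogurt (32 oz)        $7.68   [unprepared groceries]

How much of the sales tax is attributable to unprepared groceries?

$2.45

Ground coffee (12 oz) $10.84: unprepared groceries → 3.5% + 2% county = 5.5% → $0.5962
2% milk (gallon) $4.29: unprepared groceries → 3.5% + 2% county = 5.5% → $0.23595
Cheddar block $5.98: unprepared groceries → 3.5% + 2% county = 5.5% → $0.3289
Orange juice (64 oz) $5.92: unprepared groceries → 3.5% + 2% county = 5.5% → $0.3256
Sourdough loaf $6.11: unprepared groceries → 3.5% + 2% county = 5.5% → $0.33605
Pasta (2 lb) $3.69: unprepared groceries → 3.5% + 2% county = 5.5% → $0.20295
Greek yogurt (32 oz) $7.68: unprepared groceries → 3.5% + 2% county = 5.5% → $0.4224
Tax on unprepared groceries: unrounded sum = $2.44805 → $2.45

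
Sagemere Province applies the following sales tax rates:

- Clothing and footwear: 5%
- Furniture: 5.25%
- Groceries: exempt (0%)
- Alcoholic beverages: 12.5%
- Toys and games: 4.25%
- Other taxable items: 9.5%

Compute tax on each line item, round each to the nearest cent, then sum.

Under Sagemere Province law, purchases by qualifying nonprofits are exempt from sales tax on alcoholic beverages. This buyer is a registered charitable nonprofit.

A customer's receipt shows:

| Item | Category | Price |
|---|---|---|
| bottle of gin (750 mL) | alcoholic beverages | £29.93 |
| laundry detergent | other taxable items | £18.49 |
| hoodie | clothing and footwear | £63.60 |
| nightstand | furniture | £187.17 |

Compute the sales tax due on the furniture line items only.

Nightstand £187.17: furniture → 5.25% → £9.83
Tax on furniture = £9.83

£9.83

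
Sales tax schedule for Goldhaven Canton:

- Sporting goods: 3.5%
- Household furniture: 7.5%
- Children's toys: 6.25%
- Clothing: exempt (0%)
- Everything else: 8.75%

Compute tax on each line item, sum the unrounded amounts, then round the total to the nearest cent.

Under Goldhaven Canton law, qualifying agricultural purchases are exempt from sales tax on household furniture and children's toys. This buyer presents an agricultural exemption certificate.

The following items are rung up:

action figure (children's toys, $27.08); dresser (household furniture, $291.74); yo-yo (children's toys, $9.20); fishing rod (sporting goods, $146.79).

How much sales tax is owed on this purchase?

$5.14

Action figure $27.08: children's toys, buyer-exempt → 0% → $0.00
Dresser $291.74: household furniture, buyer-exempt → 0% → $0.00
Yo-yo $9.20: children's toys, buyer-exempt → 0% → $0.00
Fishing rod $146.79: sporting goods → 3.5% → $5.13765
Unrounded tax sum = $5.13765 → $5.14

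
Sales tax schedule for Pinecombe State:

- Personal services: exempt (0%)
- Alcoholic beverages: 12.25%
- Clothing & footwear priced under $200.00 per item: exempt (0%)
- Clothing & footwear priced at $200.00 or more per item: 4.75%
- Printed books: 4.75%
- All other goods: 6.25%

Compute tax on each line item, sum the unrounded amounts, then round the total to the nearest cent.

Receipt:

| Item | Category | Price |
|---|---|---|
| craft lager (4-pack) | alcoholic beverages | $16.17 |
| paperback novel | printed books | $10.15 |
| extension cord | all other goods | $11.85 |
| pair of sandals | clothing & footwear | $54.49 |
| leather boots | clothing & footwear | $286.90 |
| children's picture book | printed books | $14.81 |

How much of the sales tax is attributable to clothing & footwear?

$13.63

Pair of sandals $54.49: clothing & footwear, under $200.00 → 0% → $0.00
Leather boots $286.90: clothing & footwear, $200.00 or more → 4.75% → $13.62775
Tax on clothing & footwear: unrounded sum = $13.62775 → $13.63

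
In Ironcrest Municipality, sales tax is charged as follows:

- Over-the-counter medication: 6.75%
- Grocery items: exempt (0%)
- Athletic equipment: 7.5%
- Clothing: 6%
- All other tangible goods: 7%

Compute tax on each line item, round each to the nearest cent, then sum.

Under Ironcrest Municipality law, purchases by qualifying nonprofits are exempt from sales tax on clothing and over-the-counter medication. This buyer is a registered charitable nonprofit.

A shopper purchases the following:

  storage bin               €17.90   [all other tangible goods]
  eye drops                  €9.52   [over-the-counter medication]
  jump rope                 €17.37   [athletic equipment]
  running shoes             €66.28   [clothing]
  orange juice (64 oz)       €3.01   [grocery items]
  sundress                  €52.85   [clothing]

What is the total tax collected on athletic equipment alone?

Jump rope €17.37: athletic equipment → 7.5% → €1.30
Tax on athletic equipment = €1.30

€1.30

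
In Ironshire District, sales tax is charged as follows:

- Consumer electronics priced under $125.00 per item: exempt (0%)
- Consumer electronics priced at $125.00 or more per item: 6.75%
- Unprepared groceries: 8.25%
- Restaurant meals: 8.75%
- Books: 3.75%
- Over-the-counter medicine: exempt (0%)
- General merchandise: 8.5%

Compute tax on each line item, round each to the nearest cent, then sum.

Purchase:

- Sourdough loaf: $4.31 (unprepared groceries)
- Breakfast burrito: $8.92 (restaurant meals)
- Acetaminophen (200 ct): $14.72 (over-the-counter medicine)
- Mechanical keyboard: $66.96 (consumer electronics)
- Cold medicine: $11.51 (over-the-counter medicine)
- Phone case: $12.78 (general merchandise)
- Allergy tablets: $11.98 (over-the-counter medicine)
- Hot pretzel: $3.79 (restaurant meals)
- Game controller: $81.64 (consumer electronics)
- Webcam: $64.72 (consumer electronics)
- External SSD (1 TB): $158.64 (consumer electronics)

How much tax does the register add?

Sourdough loaf $4.31: unprepared groceries → 8.25% → $0.36
Breakfast burrito $8.92: restaurant meals → 8.75% → $0.78
Acetaminophen (200 ct) $14.72: over-the-counter medicine → 0% → $0.00
Mechanical keyboard $66.96: consumer electronics, under $125.00 → 0% → $0.00
Cold medicine $11.51: over-the-counter medicine → 0% → $0.00
Phone case $12.78: general merchandise → 8.5% → $1.09
Allergy tablets $11.98: over-the-counter medicine → 0% → $0.00
Hot pretzel $3.79: restaurant meals → 8.75% → $0.33
Game controller $81.64: consumer electronics, under $125.00 → 0% → $0.00
Webcam $64.72: consumer electronics, under $125.00 → 0% → $0.00
External SSD (1 TB) $158.64: consumer electronics, $125.00 or more → 6.75% → $10.71
Total tax = $0.36 + $0.78 + $1.09 + $0.33 + $10.71 = $13.27

$13.27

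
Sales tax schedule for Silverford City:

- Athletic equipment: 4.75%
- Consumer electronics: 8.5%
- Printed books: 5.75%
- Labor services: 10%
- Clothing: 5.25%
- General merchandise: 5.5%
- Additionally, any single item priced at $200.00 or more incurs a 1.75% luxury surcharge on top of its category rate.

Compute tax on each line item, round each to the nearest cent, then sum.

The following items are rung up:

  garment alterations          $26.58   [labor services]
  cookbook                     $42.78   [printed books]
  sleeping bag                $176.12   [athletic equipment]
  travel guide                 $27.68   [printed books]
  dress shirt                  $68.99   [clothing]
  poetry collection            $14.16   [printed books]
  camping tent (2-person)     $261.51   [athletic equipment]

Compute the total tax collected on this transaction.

Garment alterations $26.58: labor services → 10% → $2.66
Cookbook $42.78: printed books → 5.75% → $2.46
Sleeping bag $176.12: athletic equipment → 4.75% → $8.37
Travel guide $27.68: printed books → 5.75% → $1.59
Dress shirt $68.99: clothing → 5.25% → $3.62
Poetry collection $14.16: printed books → 5.75% → $0.81
Camping tent (2-person) $261.51: athletic equipment → 4.75% + 1.75% surcharge = 6.5% → $17.00
Total tax = $2.66 + $2.46 + $8.37 + $1.59 + $3.62 + $0.81 + $17.00 = $36.51

$36.51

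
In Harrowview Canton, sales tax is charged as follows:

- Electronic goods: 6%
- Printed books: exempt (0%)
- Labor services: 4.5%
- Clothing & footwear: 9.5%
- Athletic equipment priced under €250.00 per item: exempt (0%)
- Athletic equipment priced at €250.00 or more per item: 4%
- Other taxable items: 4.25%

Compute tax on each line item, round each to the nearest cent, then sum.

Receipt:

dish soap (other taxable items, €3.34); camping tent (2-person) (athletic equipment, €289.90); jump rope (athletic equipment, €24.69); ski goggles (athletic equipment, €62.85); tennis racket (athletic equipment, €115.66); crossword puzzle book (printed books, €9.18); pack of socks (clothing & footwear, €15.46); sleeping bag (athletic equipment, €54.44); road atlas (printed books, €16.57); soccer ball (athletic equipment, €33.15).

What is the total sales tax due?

€13.21

Dish soap €3.34: other taxable items → 4.25% → €0.14
Camping tent (2-person) €289.90: athletic equipment, €250.00 or more → 4% → €11.60
Jump rope €24.69: athletic equipment, under €250.00 → 0% → €0.00
Ski goggles €62.85: athletic equipment, under €250.00 → 0% → €0.00
Tennis racket €115.66: athletic equipment, under €250.00 → 0% → €0.00
Crossword puzzle book €9.18: printed books → 0% → €0.00
Pack of socks €15.46: clothing & footwear → 9.5% → €1.47
Sleeping bag €54.44: athletic equipment, under €250.00 → 0% → €0.00
Road atlas €16.57: printed books → 0% → €0.00
Soccer ball €33.15: athletic equipment, under €250.00 → 0% → €0.00
Total tax = €0.14 + €11.60 + €1.47 = €13.21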